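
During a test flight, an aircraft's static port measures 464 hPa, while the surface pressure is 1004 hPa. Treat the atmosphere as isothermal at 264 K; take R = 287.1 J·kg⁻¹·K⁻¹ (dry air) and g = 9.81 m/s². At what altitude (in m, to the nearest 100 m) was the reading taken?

Scale height: H = RT/g = 287.1 × 264 / 9.81 = 7726.2 m.
Invert the barometric formula: z = H ln(P₀/P).
P₀/P = 1004/464 = 2.1638; ln(2.1638) = 0.77187.
z = 7726.2 × 0.77187 = 5963.6 m.

z ≈ 6000 m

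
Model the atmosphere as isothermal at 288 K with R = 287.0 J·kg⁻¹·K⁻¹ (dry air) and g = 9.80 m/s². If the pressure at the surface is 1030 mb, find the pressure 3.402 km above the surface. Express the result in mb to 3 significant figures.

P ≈ 688 mb

Scale height: H = RT/g = 287.0 × 288 / 9.80 = 8434.3 m.
Barometric formula: P = P₀ exp(−z/H).
z/H = 3402.0/8434.3 = 0.40335; exp(−0.40335) = 0.66808.
P = 1030 × 0.66808 = 688.12 mb.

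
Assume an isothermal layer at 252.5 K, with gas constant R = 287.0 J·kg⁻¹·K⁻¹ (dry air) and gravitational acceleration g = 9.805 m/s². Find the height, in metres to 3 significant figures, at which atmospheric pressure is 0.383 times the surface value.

Scale height: H = RT/g = 287.0 × 252.5 / 9.805 = 7390.9 m.
Set P/P₀ = exp(−z/H) = 0.383, so z = −H ln(0.383).
−ln(0.383) = 0.95972; z = 7390.9 × 0.95972 = 7093.2 m.

z ≈ 7090 m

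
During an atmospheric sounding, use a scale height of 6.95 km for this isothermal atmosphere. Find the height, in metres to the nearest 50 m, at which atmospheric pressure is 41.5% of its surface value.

z ≈ 6100 m

Set P/P₀ = exp(−z/H) = 0.415, so z = −H ln(0.415).
−ln(0.415) = 0.87948; z = 6950.0 × 0.87948 = 6112.4 m.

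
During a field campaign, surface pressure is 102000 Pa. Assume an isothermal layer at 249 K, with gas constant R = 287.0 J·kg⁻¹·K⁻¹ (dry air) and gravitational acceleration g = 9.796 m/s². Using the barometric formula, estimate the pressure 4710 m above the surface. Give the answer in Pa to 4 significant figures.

P ≈ 53480 Pa

Scale height: H = RT/g = 287.0 × 249 / 9.796 = 7295.1 m.
Barometric formula: P = P₀ exp(−z/H).
z/H = 4710.0/7295.1 = 0.64564; exp(−0.64564) = 0.52433.
P = 102000 × 0.52433 = 53482 Pa.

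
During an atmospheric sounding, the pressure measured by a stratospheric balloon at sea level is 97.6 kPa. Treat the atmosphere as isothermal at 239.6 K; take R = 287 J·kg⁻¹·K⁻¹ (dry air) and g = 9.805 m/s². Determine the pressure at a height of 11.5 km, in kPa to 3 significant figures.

Scale height: H = RT/g = 287 × 239.6 / 9.805 = 7013.3 m.
Barometric formula: P = P₀ exp(−z/H).
z/H = 11500/7013.3 = 1.6397; exp(−1.6397) = 0.19404.
P = 97.6 × 0.19404 = 18.938 kPa.

P ≈ 18.9 kPa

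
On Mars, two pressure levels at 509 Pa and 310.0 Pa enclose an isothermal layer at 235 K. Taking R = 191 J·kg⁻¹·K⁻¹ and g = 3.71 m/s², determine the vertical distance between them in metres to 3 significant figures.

Δz ≈ 6000 m

Hypsometric equation: Δz = (R T̄/g) ln(P₁/P₂).
R T̄/g = 191 × 235 / 3.71 = 12098 m.
ln(509/310.0) = ln(1.6419) = 0.49585.
Δz = 12098 × 0.49585 = 5998.8 m.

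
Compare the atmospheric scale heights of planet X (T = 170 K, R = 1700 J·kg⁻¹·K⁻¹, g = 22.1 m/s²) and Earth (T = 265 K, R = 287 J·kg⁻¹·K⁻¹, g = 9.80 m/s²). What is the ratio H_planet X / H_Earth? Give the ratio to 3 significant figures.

H = RT/g for each body.
H_planet X = 1700 × 170 / 22.1 = 13077 m.
H_Earth = 287 × 265 / 9.80 = 7760.7 m.
H_planet X/H_Earth = 13077/7760.7 = 1.6850.

H_planet X/H_Earth ≈ 1.69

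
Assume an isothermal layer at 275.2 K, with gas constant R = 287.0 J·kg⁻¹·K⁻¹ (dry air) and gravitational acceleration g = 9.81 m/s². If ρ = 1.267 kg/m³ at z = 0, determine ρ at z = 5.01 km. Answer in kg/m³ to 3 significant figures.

Scale height: H = RT/g = 287.0 × 275.2 / 9.81 = 8051.2 m.
In an isothermal atmosphere, density decays like pressure: ρ = ρ₀ exp(−z/H).
z/H = 5010.0/8051.2 = 0.62227; exp(−0.62227) = 0.53672.
ρ = 1.267 × 0.53672 = 0.68002 kg/m³.

ρ ≈ 0.680 kg/m³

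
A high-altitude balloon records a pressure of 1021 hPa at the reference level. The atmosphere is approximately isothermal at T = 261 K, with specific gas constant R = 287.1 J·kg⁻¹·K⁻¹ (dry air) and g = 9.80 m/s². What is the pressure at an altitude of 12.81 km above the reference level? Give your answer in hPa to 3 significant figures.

P ≈ 191 hPa

Scale height: H = RT/g = 287.1 × 261 / 9.80 = 7646.2 m.
Barometric formula: P = P₀ exp(−z/H).
z/H = 12810/7646.2 = 1.6753; exp(−1.6753) = 0.18725.
P = 1021 × 0.18725 = 191.18 hPa.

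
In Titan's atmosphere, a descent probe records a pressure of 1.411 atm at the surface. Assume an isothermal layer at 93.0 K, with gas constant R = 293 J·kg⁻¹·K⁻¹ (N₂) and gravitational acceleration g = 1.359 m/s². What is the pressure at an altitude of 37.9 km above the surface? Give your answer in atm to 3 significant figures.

P ≈ 0.213 atm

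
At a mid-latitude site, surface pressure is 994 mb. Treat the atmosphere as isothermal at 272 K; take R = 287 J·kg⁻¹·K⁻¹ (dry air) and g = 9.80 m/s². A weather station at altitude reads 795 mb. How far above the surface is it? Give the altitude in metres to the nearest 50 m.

z ≈ 1800 m

Scale height: H = RT/g = 287 × 272 / 9.80 = 7965.7 m.
Invert the barometric formula: z = H ln(P₀/P).
P₀/P = 994/795 = 1.2503; ln(1.2503) = 0.22338.
z = 7965.7 × 0.22338 = 1779.4 m.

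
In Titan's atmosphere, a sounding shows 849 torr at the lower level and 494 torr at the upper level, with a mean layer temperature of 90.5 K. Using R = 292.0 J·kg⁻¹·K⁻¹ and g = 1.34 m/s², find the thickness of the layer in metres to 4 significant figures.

Hypsometric equation: Δz = (R T̄/g) ln(P₁/P₂).
R T̄/g = 292.0 × 90.5 / 1.34 = 19721 m.
ln(849/494) = ln(1.7186) = 0.54151.
Δz = 19721 × 0.54151 = 10679 m.

Δz ≈ 10680 m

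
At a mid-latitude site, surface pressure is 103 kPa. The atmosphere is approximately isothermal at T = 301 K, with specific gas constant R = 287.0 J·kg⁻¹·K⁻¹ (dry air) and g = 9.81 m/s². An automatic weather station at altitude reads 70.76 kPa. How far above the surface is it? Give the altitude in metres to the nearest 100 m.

Scale height: H = RT/g = 287.0 × 301 / 9.81 = 8806.0 m.
Invert the barometric formula: z = H ln(P₀/P).
P₀/P = 103/70.76 = 1.4556; ln(1.4556) = 0.37542.
z = 8806.0 × 0.37542 = 3305.9 m.

z ≈ 3300 m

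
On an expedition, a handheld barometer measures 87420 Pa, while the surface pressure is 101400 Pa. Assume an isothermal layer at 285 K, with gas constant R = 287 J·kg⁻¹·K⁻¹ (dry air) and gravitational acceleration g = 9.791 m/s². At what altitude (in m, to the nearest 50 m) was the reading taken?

z ≈ 1250 m

Scale height: H = RT/g = 287 × 285 / 9.791 = 8354.1 m.
Invert the barometric formula: z = H ln(P₀/P).
P₀/P = 101400/87420 = 1.1599; ln(1.1599) = 0.14833.
z = 8354.1 × 0.14833 = 1239.2 m.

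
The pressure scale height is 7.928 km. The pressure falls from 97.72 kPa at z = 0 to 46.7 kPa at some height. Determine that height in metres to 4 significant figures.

z ≈ 5854 m

Invert the barometric formula: z = H ln(P₀/P).
P₀/P = 97.72/46.7 = 2.0925; ln(2.0925) = 0.73836.
z = 7928.0 × 0.73836 = 5853.7 m.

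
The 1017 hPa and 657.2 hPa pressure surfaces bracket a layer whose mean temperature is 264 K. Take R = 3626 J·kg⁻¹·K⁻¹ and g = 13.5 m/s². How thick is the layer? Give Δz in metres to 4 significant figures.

Δz ≈ 30960 m

Hypsometric equation: Δz = (R T̄/g) ln(P₁/P₂).
R T̄/g = 3626 × 264 / 13.5 = 70908 m.
ln(1017/657.2) = ln(1.5475) = 0.43664.
Δz = 70908 × 0.43664 = 30961 m.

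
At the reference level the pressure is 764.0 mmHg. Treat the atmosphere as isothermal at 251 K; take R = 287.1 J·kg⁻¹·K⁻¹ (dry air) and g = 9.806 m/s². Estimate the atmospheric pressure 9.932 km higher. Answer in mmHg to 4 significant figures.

P ≈ 197.8 mmHg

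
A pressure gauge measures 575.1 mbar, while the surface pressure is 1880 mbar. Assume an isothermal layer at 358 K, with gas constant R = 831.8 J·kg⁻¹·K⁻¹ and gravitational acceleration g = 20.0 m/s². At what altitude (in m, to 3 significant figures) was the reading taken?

z ≈ 17600 m

Scale height: H = RT/g = 831.8 × 358 / 20.0 = 14889 m.
Invert the barometric formula: z = H ln(P₀/P).
P₀/P = 1880/575.1 = 3.2690; ln(3.2690) = 1.1845.
z = 14889 × 1.1845 = 17636 m.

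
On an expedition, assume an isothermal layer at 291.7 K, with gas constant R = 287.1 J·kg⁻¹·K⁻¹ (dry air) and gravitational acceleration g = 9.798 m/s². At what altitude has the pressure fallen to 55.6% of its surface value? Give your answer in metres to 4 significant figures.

Scale height: H = RT/g = 287.1 × 291.7 / 9.798 = 8547.4 m.
Set P/P₀ = exp(−z/H) = 0.556, so z = −H ln(0.556).
−ln(0.556) = 0.58699; z = 8547.4 × 0.58699 = 5017.2 m.

z ≈ 5017 m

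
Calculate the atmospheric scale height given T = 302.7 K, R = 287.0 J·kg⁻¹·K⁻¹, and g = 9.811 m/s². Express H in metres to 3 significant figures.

The scale height of an isothermal atmosphere is H = RT/g.
H = 287.0 × 302.7 / 9.811 = 86875/9.811 = 8854.9 m.

H ≈ 8850 m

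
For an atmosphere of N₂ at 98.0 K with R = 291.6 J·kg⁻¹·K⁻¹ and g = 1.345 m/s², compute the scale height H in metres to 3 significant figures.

The scale height of an isothermal atmosphere is H = RT/g.
H = 291.6 × 98.0 / 1.345 = 28577/1.345 = 21247 m.

H ≈ 21200 m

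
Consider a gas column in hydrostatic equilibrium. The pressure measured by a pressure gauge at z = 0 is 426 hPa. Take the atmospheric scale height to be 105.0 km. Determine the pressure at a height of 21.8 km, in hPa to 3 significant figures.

Barometric formula: P = P₀ exp(−z/H).
z/H = 21800/105000 = 0.20762; exp(−0.20762) = 0.81252.
P = 426 × 0.81252 = 346.13 hPa.

P ≈ 346 hPa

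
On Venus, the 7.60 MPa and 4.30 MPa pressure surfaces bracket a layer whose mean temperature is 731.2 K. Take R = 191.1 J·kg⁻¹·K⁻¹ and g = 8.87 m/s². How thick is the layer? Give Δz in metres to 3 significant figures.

Δz ≈ 8970 m

Hypsometric equation: Δz = (R T̄/g) ln(P₁/P₂).
R T̄/g = 191.1 × 731.2 / 8.87 = 15753 m.
ln(7.60/4.30) = ln(1.7674) = 0.56951.
Δz = 15753 × 0.56951 = 8971.5 m.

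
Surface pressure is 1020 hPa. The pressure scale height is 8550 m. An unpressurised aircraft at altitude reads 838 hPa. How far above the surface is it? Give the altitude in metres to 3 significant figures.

z ≈ 1680 m

Invert the barometric formula: z = H ln(P₀/P).
P₀/P = 1020/838 = 1.2172; ln(1.2172) = 0.19655.
z = 8550.0 × 0.19655 = 1680.5 m.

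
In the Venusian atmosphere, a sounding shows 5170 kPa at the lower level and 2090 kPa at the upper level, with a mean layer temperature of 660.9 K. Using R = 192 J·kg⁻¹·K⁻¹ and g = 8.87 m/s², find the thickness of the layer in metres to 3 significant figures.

Δz ≈ 13000 m

Hypsometric equation: Δz = (R T̄/g) ln(P₁/P₂).
R T̄/g = 192 × 660.9 / 8.87 = 14306 m.
ln(5170/2090) = ln(2.4737) = 0.90572.
Δz = 14306 × 0.90572 = 12957 m.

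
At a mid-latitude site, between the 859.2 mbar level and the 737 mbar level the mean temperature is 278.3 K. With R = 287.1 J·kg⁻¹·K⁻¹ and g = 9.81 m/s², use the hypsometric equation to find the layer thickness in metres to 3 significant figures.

Hypsometric equation: Δz = (R T̄/g) ln(P₁/P₂).
R T̄/g = 287.1 × 278.3 / 9.81 = 8144.7 m.
ln(859.2/737) = ln(1.1658) = 0.15341.
Δz = 8144.7 × 0.15341 = 1249.5 m.

Δz ≈ 1250 m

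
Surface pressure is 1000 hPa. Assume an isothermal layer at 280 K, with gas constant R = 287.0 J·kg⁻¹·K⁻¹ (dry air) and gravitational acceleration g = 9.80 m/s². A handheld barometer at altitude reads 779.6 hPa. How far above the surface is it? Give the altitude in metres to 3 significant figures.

Scale height: H = RT/g = 287.0 × 280 / 9.80 = 8200.0 m.
Invert the barometric formula: z = H ln(P₀/P).
P₀/P = 1000/779.6 = 1.2827; ln(1.2827) = 0.24897.
z = 8200.0 × 0.24897 = 2041.6 m.

z ≈ 2040 m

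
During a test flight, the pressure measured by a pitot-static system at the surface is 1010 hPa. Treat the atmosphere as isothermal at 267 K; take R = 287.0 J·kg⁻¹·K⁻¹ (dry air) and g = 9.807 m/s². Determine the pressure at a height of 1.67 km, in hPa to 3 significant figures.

P ≈ 816 hPa

Scale height: H = RT/g = 287.0 × 267 / 9.807 = 7813.7 m.
Barometric formula: P = P₀ exp(−z/H).
z/H = 1670.0/7813.7 = 0.21373; exp(−0.21373) = 0.80757.
P = 1010 × 0.80757 = 815.65 hPa.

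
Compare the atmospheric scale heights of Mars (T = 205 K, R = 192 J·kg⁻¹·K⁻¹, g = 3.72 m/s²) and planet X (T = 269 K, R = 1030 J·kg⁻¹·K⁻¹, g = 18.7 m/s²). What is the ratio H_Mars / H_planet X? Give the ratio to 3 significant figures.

H_Mars/H_planet X ≈ 0.714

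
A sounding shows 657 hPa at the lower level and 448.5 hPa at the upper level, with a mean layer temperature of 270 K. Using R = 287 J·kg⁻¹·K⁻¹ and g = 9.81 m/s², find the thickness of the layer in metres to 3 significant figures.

Δz ≈ 3020 m

Hypsometric equation: Δz = (R T̄/g) ln(P₁/P₂).
R T̄/g = 287 × 270 / 9.81 = 7899.1 m.
ln(657/448.5) = ln(1.4649) = 0.38179.
Δz = 7899.1 × 0.38179 = 3015.8 m.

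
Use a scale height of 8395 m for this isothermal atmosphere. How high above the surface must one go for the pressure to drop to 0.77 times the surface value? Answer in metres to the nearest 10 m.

z ≈ 2190 m

Set P/P₀ = exp(−z/H) = 0.77, so z = −H ln(0.77).
−ln(0.77) = 0.26136; z = 8395.0 × 0.26136 = 2194.1 m.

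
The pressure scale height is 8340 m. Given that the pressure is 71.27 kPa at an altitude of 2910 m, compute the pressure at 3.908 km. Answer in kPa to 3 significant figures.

Between two levels, P₂ = P₁ exp(−Δz/H) with Δz = z₂ − z₁.
Δz = 3908.0 − 2910.0 = 998.00 m; Δz/H = 998.00/8340.0 = 0.11966.
P₂ = 71.27 × exp(−0.11966) = 71.27 × 0.88722 = 63.232 kPa.

P ≈ 63.2 kPa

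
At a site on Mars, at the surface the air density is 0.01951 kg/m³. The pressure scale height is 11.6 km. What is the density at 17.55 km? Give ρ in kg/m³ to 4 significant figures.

In an isothermal atmosphere, density decays like pressure: ρ = ρ₀ exp(−z/H).
z/H = 17550/11600 = 1.5129; exp(−1.5129) = 0.22027.
ρ = 0.01951 × 0.22027 = 0.0042975 kg/m³.

ρ ≈ 0.004297 kg/m³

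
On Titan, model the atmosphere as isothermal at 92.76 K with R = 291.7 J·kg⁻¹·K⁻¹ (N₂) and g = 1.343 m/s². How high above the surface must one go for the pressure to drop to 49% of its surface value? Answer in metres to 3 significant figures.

Scale height: H = RT/g = 291.7 × 92.76 / 1.343 = 20147 m.
Set P/P₀ = exp(−z/H) = 0.49, so z = −H ln(0.49).
−ln(0.49) = 0.71335; z = 20147 × 0.71335 = 14372 m.

z ≈ 14400 m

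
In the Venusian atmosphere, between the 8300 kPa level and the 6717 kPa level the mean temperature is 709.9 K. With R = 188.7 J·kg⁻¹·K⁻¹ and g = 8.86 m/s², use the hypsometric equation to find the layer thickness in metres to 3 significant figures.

Δz ≈ 3200 m

Hypsometric equation: Δz = (R T̄/g) ln(P₁/P₂).
R T̄/g = 188.7 × 709.9 / 8.86 = 15119 m.
ln(8300/6717) = ln(1.2357) = 0.21164.
Δz = 15119 × 0.21164 = 3199.8 m.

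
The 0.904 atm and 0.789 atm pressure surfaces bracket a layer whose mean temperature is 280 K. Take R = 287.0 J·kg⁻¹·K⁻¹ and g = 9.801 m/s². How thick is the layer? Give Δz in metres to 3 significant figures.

Δz ≈ 1120 m

Hypsometric equation: Δz = (R T̄/g) ln(P₁/P₂).
R T̄/g = 287.0 × 280 / 9.801 = 8199.2 m.
ln(0.904/0.789) = ln(1.1458) = 0.13610.
Δz = 8199.2 × 0.13610 = 1115.9 m.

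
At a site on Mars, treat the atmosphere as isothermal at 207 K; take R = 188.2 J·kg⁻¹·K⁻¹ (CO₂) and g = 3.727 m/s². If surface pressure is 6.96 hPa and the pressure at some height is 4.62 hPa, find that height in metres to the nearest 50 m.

z ≈ 4300 m

Scale height: H = RT/g = 188.2 × 207 / 3.727 = 10453 m.
Invert the barometric formula: z = H ln(P₀/P).
P₀/P = 6.96/4.62 = 1.5065; ln(1.5065) = 0.40979.
z = 10453 × 0.40979 = 4283.5 m.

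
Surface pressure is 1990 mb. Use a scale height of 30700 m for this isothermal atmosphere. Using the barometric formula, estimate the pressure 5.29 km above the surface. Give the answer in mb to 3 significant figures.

P ≈ 1680 mb

Barometric formula: P = P₀ exp(−z/H).
z/H = 5290.0/30700 = 0.17231; exp(−0.17231) = 0.84172.
P = 1990 × 0.84172 = 1675.0 mb.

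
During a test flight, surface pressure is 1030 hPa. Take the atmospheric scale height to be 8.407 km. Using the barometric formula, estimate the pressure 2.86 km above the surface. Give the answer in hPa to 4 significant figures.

Barometric formula: P = P₀ exp(−z/H).
z/H = 2860.0/8407.0 = 0.34019; exp(−0.34019) = 0.71164.
P = 1030 × 0.71164 = 732.99 hPa.

P ≈ 733.0 hPa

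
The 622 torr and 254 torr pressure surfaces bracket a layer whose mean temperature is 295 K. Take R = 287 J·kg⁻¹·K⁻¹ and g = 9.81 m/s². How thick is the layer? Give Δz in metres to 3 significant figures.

Δz ≈ 7730 m

Hypsometric equation: Δz = (R T̄/g) ln(P₁/P₂).
R T̄/g = 287 × 295 / 9.81 = 8630.5 m.
ln(622/254) = ln(2.4488) = 0.89560.
Δz = 8630.5 × 0.89560 = 7729.5 m.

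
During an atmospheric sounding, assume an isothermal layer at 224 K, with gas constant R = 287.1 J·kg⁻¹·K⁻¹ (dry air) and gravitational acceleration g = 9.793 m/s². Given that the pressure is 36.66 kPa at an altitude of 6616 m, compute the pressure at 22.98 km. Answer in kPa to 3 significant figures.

P ≈ 3.03 kPa

Scale height: H = RT/g = 287.1 × 224 / 9.793 = 6567.0 m.
Between two levels, P₂ = P₁ exp(−Δz/H) with Δz = z₂ − z₁.
Δz = 22980 − 6616.0 = 16364 m; Δz/H = 16364/6567.0 = 2.4919.
P₂ = 36.66 × exp(−2.4919) = 36.66 × 0.082753 = 3.0337 kPa.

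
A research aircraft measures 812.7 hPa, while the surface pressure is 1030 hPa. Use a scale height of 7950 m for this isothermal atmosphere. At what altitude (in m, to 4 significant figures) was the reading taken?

z ≈ 1884 m

Invert the barometric formula: z = H ln(P₀/P).
P₀/P = 1030/812.7 = 1.2674; ln(1.2674) = 0.23697.
z = 7950.0 × 0.23697 = 1883.9 m.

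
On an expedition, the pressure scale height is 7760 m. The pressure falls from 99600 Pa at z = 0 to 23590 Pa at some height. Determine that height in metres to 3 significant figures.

z ≈ 11200 m

Invert the barometric formula: z = H ln(P₀/P).
P₀/P = 99600/23590 = 4.2221; ln(4.2221) = 1.4403.
z = 7760.0 × 1.4403 = 11177 m.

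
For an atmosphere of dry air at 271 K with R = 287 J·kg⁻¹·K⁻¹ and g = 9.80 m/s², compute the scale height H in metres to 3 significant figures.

The scale height of an isothermal atmosphere is H = RT/g.
H = 287 × 271 / 9.80 = 77777/9.80 = 7936.4 m.

H ≈ 7940 m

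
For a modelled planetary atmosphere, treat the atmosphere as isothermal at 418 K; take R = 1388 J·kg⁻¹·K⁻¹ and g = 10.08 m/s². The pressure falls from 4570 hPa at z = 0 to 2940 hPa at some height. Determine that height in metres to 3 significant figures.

Scale height: H = RT/g = 1388 × 418 / 10.08 = 57558 m.
Invert the barometric formula: z = H ln(P₀/P).
P₀/P = 4570/2940 = 1.5544; ln(1.5544) = 0.44109.
z = 57558 × 0.44109 = 25388 m.

z ≈ 25400 m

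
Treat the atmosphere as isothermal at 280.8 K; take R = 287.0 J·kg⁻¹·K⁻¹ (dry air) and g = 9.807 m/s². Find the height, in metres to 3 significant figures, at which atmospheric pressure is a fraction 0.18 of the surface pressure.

Scale height: H = RT/g = 287.0 × 280.8 / 9.807 = 8217.6 m.
Set P/P₀ = exp(−z/H) = 0.18, so z = −H ln(0.18).
−ln(0.18) = 1.7148; z = 8217.6 × 1.7148 = 14092 m.

z ≈ 14100 m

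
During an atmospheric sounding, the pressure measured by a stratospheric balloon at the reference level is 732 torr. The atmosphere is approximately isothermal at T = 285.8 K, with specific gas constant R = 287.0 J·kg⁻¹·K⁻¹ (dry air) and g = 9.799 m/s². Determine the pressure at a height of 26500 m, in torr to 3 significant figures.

P ≈ 30.9 torr

Scale height: H = RT/g = 287.0 × 285.8 / 9.799 = 8370.7 m.
Barometric formula: P = P₀ exp(−z/H).
z/H = 26500/8370.7 = 3.1658; exp(−3.1658) = 0.042180.
P = 732 × 0.042180 = 30.876 torr.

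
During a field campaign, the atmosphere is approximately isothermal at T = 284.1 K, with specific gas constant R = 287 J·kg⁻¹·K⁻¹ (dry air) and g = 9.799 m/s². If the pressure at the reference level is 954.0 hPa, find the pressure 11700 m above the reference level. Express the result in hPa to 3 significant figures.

Scale height: H = RT/g = 287 × 284.1 / 9.799 = 8320.9 m.
Barometric formula: P = P₀ exp(−z/H).
z/H = 11700/8320.9 = 1.4061; exp(−1.4061) = 0.24510.
P = 954.0 × 0.24510 = 233.83 hPa.

P ≈ 234 hPa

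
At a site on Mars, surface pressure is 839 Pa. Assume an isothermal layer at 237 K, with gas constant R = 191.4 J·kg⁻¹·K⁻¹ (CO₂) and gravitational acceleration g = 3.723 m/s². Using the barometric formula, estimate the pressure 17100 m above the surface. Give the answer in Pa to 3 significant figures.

P ≈ 206 Pa

Scale height: H = RT/g = 191.4 × 237 / 3.723 = 12184 m.
Barometric formula: P = P₀ exp(−z/H).
z/H = 17100/12184 = 1.4035; exp(−1.4035) = 0.24574.
P = 839 × 0.24574 = 206.18 Pa.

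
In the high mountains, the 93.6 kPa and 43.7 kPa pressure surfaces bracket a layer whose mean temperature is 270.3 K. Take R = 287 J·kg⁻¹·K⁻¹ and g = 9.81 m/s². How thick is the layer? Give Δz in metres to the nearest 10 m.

Δz ≈ 6020 m

Hypsometric equation: Δz = (R T̄/g) ln(P₁/P₂).
R T̄/g = 287 × 270.3 / 9.81 = 7907.9 m.
ln(93.6/43.7) = ln(2.1419) = 0.76169.
Δz = 7907.9 × 0.76169 = 6023.4 m.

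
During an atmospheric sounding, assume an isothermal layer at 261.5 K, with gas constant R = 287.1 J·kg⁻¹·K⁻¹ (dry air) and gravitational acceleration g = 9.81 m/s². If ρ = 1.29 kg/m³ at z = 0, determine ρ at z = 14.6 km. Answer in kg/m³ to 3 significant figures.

ρ ≈ 0.191 kg/m³

Scale height: H = RT/g = 287.1 × 261.5 / 9.81 = 7653.1 m.
In an isothermal atmosphere, density decays like pressure: ρ = ρ₀ exp(−z/H).
z/H = 14600/7653.1 = 1.9077; exp(−1.9077) = 0.14842.
ρ = 1.29 × 0.14842 = 0.19146 kg/m³.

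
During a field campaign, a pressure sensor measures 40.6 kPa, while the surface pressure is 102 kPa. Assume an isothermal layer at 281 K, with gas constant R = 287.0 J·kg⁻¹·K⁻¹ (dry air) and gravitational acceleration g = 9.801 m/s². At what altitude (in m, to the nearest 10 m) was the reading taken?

z ≈ 7580 m

Scale height: H = RT/g = 287.0 × 281 / 9.801 = 8228.4 m.
Invert the barometric formula: z = H ln(P₀/P).
P₀/P = 102/40.6 = 2.5123; ln(2.5123) = 0.92120.
z = 8228.4 × 0.92120 = 7580.0 m.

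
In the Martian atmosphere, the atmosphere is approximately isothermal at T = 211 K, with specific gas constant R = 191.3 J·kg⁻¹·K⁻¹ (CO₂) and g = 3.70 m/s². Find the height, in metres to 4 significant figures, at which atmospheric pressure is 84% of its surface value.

Scale height: H = RT/g = 191.3 × 211 / 3.70 = 10909 m.
Set P/P₀ = exp(−z/H) = 0.84, so z = −H ln(0.84).
−ln(0.84) = 0.17435; z = 10909 × 0.17435 = 1902.0 m.

z ≈ 1902 m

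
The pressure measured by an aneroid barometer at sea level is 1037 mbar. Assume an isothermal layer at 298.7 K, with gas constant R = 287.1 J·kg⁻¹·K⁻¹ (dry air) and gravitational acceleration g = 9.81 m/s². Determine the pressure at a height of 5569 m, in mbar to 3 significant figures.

Scale height: H = RT/g = 287.1 × 298.7 / 9.81 = 8741.8 m.
Barometric formula: P = P₀ exp(−z/H).
z/H = 5569.0/8741.8 = 0.63705; exp(−0.63705) = 0.52885.
P = 1037 × 0.52885 = 548.42 mbar.

P ≈ 548 mbar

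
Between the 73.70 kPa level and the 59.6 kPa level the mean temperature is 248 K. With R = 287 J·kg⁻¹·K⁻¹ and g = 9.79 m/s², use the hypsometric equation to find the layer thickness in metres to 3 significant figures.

Hypsometric equation: Δz = (R T̄/g) ln(P₁/P₂).
R T̄/g = 287 × 248 / 9.79 = 7270.3 m.
ln(73.70/59.6) = ln(1.2366) = 0.21237.
Δz = 7270.3 × 0.21237 = 1544.0 m.

Δz ≈ 1540 m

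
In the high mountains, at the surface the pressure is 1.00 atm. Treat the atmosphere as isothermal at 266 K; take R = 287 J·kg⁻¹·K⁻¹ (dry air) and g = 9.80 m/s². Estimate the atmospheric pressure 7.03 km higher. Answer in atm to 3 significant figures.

P ≈ 0.406 atm

Scale height: H = RT/g = 287 × 266 / 9.80 = 7790.0 m.
Barometric formula: P = P₀ exp(−z/H).
z/H = 7030.0/7790.0 = 0.90244; exp(−0.90244) = 0.40558.
P = 1.00 × 0.40558 = 0.40558 atm.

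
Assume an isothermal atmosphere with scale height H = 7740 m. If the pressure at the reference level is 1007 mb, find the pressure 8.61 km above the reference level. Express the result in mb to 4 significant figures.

P ≈ 331.1 mb

Barometric formula: P = P₀ exp(−z/H).
z/H = 8610.0/7740.0 = 1.1124; exp(−1.1124) = 0.32877.
P = 1007 × 0.32877 = 331.07 mb.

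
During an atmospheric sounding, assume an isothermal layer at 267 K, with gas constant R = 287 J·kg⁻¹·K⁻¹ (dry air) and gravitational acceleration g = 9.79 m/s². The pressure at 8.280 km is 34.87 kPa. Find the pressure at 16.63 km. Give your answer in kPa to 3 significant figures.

P ≈ 12.0 kPa

Scale height: H = RT/g = 287 × 267 / 9.79 = 7827.3 m.
Between two levels, P₂ = P₁ exp(−Δz/H) with Δz = z₂ − z₁.
Δz = 16630 − 8280.0 = 8350.0 m; Δz/H = 8350.0/7827.3 = 1.0668.
P₂ = 34.87 × exp(−1.0668) = 34.87 × 0.34411 = 11.999 kPa.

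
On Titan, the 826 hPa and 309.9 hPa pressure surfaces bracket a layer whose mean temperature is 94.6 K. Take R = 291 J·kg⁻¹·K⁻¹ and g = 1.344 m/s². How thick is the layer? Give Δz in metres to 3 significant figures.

Hypsometric equation: Δz = (R T̄/g) ln(P₁/P₂).
R T̄/g = 291 × 94.6 / 1.344 = 20483 m.
ln(826/309.9) = ln(2.6654) = 0.98035.
Δz = 20483 × 0.98035 = 20081 m.

Δz ≈ 20100 m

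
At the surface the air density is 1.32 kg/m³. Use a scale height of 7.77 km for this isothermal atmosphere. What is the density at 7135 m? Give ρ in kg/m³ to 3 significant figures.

In an isothermal atmosphere, density decays like pressure: ρ = ρ₀ exp(−z/H).
z/H = 7135.0/7770.0 = 0.91828; exp(−0.91828) = 0.39921.
ρ = 1.32 × 0.39921 = 0.52696 kg/m³.

ρ ≈ 0.527 kg/m³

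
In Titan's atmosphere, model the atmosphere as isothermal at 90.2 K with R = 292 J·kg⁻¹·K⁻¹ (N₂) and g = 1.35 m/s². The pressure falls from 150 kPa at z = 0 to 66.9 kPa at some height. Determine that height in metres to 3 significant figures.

z ≈ 15800 m

Scale height: H = RT/g = 292 × 90.2 / 1.35 = 19510 m.
Invert the barometric formula: z = H ln(P₀/P).
P₀/P = 150/66.9 = 2.2422; ln(2.2422) = 0.80746.
z = 19510 × 0.80746 = 15754 m.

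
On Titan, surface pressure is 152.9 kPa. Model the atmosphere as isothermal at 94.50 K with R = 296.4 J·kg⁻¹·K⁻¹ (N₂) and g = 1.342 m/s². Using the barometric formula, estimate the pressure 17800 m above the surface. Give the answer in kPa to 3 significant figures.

P ≈ 65.2 kPa

Scale height: H = RT/g = 296.4 × 94.50 / 1.342 = 20872 m.
Barometric formula: P = P₀ exp(−z/H).
z/H = 17800/20872 = 0.85282; exp(−0.85282) = 0.42621.
P = 152.9 × 0.42621 = 65.168 kPa.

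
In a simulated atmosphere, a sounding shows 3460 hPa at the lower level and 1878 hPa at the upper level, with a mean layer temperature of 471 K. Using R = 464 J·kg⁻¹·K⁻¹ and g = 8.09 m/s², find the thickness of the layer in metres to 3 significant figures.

Hypsometric equation: Δz = (R T̄/g) ln(P₁/P₂).
R T̄/g = 464 × 471 / 8.09 = 27014 m.
ln(3460/1878) = ln(1.8424) = 0.61107.
Δz = 27014 × 0.61107 = 16507 m.

Δz ≈ 16500 m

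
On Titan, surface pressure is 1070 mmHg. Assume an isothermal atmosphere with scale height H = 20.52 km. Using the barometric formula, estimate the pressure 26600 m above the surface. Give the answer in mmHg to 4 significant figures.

P ≈ 292.7 mmHg

Barometric formula: P = P₀ exp(−z/H).
z/H = 26600/20520 = 1.2963; exp(−1.2963) = 0.27354.
P = 1070 × 0.27354 = 292.69 mmHg.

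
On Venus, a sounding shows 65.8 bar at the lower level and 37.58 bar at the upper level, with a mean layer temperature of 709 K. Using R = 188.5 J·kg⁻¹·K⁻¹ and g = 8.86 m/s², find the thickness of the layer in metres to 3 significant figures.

Δz ≈ 8450 m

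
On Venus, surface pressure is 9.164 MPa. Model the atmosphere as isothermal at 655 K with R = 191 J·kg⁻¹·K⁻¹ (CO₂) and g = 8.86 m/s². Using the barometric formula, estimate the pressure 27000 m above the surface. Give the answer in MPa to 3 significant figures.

P ≈ 1.35 MPa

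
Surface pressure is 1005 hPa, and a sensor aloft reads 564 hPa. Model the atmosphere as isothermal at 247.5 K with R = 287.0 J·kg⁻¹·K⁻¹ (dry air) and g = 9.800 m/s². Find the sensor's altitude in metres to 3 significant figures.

Scale height: H = RT/g = 287.0 × 247.5 / 9.800 = 7248.2 m.
Invert the barometric formula: z = H ln(P₀/P).
P₀/P = 1005/564 = 1.7819; ln(1.7819) = 0.57768.
z = 7248.2 × 0.57768 = 4187.1 m.

z ≈ 4190 m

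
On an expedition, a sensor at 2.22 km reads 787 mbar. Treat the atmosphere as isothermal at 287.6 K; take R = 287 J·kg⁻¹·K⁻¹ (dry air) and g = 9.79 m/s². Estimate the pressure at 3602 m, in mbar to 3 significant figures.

P ≈ 668 mbar

Scale height: H = RT/g = 287 × 287.6 / 9.79 = 8431.2 m.
Between two levels, P₂ = P₁ exp(−Δz/H) with Δz = z₂ − z₁.
Δz = 3602.0 − 2220.0 = 1382.0 m; Δz/H = 1382.0/8431.2 = 0.16391.
P₂ = 787 × exp(−0.16391) = 787 × 0.84882 = 668.02 mbar.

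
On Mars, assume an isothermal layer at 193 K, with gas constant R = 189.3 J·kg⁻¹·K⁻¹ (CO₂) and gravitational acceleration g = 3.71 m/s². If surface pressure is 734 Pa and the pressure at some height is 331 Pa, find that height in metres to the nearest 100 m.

Scale height: H = RT/g = 189.3 × 193 / 3.71 = 9847.7 m.
Invert the barometric formula: z = H ln(P₀/P).
P₀/P = 734/331 = 2.2175; ln(2.2175) = 0.79638.
z = 9847.7 × 0.79638 = 7842.5 m.

z ≈ 7800 m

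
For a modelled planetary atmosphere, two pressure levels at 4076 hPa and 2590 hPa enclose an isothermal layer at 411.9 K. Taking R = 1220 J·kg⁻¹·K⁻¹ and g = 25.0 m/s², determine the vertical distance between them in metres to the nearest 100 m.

Δz ≈ 9100 m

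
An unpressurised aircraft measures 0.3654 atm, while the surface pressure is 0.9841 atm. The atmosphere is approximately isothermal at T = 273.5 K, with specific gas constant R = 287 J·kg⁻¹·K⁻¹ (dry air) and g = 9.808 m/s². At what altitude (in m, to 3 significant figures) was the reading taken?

z ≈ 7930 m

Scale height: H = RT/g = 287 × 273.5 / 9.808 = 8003.1 m.
Invert the barometric formula: z = H ln(P₀/P).
P₀/P = 0.9841/0.3654 = 2.6932; ln(2.6932) = 0.99073.
z = 8003.1 × 0.99073 = 7928.9 m.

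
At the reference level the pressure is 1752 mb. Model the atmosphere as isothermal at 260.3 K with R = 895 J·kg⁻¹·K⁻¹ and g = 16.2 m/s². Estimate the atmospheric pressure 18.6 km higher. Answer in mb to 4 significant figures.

P ≈ 480.6 mb

Scale height: H = RT/g = 895 × 260.3 / 16.2 = 14381 m.
Barometric formula: P = P₀ exp(−z/H).
z/H = 18600/14381 = 1.2934; exp(−1.2934) = 0.27434.
P = 1752 × 0.27434 = 480.64 mb.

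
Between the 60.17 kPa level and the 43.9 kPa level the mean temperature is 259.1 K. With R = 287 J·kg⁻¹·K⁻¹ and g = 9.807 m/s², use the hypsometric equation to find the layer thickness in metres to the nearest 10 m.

Hypsometric equation: Δz = (R T̄/g) ln(P₁/P₂).
R T̄/g = 287 × 259.1 / 9.807 = 7582.5 m.
ln(60.17/43.9) = ln(1.3706) = 0.31525.
Δz = 7582.5 × 0.31525 = 2390.4 m.

Δz ≈ 2390 m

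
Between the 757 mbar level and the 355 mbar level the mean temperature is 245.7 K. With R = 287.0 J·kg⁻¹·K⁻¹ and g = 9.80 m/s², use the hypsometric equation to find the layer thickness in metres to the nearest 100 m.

Δz ≈ 5400 m

Hypsometric equation: Δz = (R T̄/g) ln(P₁/P₂).
R T̄/g = 287.0 × 245.7 / 9.80 = 7195.5 m.
ln(757/355) = ln(2.1324) = 0.75725.
Δz = 7195.5 × 0.75725 = 5448.8 m.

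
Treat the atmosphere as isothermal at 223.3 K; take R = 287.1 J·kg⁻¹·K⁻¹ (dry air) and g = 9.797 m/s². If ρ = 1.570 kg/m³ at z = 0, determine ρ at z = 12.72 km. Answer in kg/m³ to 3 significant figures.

ρ ≈ 0.225 kg/m³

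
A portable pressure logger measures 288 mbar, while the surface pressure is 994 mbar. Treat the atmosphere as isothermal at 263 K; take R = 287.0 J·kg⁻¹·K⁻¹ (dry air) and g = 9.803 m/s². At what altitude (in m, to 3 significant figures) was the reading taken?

z ≈ 9540 m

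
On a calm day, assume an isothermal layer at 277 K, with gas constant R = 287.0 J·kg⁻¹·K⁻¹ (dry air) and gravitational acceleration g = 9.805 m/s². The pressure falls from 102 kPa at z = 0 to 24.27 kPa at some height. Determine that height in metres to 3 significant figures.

z ≈ 11600 m

Scale height: H = RT/g = 287.0 × 277 / 9.805 = 8108.0 m.
Invert the barometric formula: z = H ln(P₀/P).
P₀/P = 102/24.27 = 4.2027; ln(4.2027) = 1.4357.
z = 8108.0 × 1.4357 = 11641 m.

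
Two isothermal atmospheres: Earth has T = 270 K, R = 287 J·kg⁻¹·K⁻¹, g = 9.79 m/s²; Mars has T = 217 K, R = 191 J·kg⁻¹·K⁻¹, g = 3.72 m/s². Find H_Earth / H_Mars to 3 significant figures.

H = RT/g for each body.
H_Earth = 287 × 270 / 9.79 = 7915.2 m.
H_Mars = 191 × 217 / 3.72 = 11142 m.
H_Earth/H_Mars = 7915.2/11142 = 0.71039.

H_Earth/H_Mars ≈ 0.710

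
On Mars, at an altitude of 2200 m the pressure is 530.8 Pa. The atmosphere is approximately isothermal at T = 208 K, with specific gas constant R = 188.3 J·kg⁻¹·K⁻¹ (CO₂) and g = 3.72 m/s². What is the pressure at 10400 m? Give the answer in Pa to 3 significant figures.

Scale height: H = RT/g = 188.3 × 208 / 3.72 = 10529 m.
Between two levels, P₂ = P₁ exp(−Δz/H) with Δz = z₂ − z₁.
Δz = 10400 − 2200.0 = 8200.0 m; Δz/H = 8200.0/10529 = 0.77880.
P₂ = 530.8 × exp(−0.77880) = 530.8 × 0.45896 = 243.62 Pa.

P ≈ 244 Pa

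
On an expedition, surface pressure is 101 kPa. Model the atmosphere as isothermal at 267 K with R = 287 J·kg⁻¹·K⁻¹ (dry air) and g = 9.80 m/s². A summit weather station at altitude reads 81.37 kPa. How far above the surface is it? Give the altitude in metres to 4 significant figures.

Scale height: H = RT/g = 287 × 267 / 9.80 = 7819.3 m.
Invert the barometric formula: z = H ln(P₀/P).
P₀/P = 101/81.37 = 1.2412; ln(1.2412) = 0.21608.
z = 7819.3 × 0.21608 = 1689.6 m.

z ≈ 1690 m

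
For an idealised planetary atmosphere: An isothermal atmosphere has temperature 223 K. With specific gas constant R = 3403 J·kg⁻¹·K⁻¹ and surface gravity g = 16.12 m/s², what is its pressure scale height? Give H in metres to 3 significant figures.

H ≈ 47100 m

The scale height of an isothermal atmosphere is H = RT/g.
H = 3403 × 223 / 16.12 = 758870/16.12 = 47076 m.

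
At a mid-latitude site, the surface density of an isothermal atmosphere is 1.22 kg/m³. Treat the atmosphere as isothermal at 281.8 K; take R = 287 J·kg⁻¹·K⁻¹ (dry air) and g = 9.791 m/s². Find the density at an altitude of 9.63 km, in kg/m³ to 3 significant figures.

Scale height: H = RT/g = 287 × 281.8 / 9.791 = 8260.3 m.
In an isothermal atmosphere, density decays like pressure: ρ = ρ₀ exp(−z/H).
z/H = 9630.0/8260.3 = 1.1658; exp(−1.1658) = 0.31167.
ρ = 1.22 × 0.31167 = 0.38024 kg/m³.

ρ ≈ 0.380 kg/m³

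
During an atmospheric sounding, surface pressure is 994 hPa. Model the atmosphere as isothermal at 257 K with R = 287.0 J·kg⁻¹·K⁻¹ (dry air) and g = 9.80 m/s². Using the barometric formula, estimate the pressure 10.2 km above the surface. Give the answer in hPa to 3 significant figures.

P ≈ 256 hPa

Scale height: H = RT/g = 287.0 × 257 / 9.80 = 7526.4 m.
Barometric formula: P = P₀ exp(−z/H).
z/H = 10200/7526.4 = 1.3552; exp(−1.3552) = 0.25790.
P = 994 × 0.25790 = 256.35 hPa.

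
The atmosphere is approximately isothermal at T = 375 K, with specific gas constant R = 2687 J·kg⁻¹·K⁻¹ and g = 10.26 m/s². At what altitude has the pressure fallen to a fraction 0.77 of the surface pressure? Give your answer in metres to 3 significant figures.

z ≈ 25700 m

Scale height: H = RT/g = 2687 × 375 / 10.26 = 98209 m.
Set P/P₀ = exp(−z/H) = 0.77, so z = −H ln(0.77).
−ln(0.77) = 0.26136; z = 98209 × 0.26136 = 25668 m.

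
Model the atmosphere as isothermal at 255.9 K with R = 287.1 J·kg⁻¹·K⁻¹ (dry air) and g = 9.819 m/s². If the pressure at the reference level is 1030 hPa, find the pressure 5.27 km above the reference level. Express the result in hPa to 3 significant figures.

Scale height: H = RT/g = 287.1 × 255.9 / 9.819 = 7482.3 m.
Barometric formula: P = P₀ exp(−z/H).
z/H = 5270.0/7482.3 = 0.70433; exp(−0.70433) = 0.49444.
P = 1030 × 0.49444 = 509.27 hPa.

P ≈ 509 hPa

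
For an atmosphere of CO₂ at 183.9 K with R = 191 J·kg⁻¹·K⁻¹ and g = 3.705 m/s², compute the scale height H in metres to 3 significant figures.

The scale height of an isothermal atmosphere is H = RT/g.
H = 191 × 183.9 / 3.705 = 35125/3.705 = 9480.4 m.

H ≈ 9480 m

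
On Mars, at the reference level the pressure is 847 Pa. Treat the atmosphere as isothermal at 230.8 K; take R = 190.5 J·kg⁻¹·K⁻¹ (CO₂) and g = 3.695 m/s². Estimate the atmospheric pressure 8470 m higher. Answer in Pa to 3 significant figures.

P ≈ 416 Pa

Scale height: H = RT/g = 190.5 × 230.8 / 3.695 = 11899 m.
Barometric formula: P = P₀ exp(−z/H).
z/H = 8470.0/11899 = 0.71182; exp(−0.71182) = 0.49075.
P = 847 × 0.49075 = 415.67 Pa.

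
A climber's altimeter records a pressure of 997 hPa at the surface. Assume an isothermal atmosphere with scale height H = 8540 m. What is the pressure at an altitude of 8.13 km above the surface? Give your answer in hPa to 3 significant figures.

Barometric formula: P = P₀ exp(−z/H).
z/H = 8130.0/8540.0 = 0.95199; exp(−0.95199) = 0.38597.
P = 997 × 0.38597 = 384.81 hPa.

P ≈ 385 hPa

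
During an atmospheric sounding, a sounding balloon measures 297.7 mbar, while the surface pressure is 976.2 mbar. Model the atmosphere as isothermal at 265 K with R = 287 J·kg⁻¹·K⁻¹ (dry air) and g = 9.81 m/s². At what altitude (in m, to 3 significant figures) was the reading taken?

Scale height: H = RT/g = 287 × 265 / 9.81 = 7752.8 m.
Invert the barometric formula: z = H ln(P₀/P).
P₀/P = 976.2/297.7 = 3.2791; ln(3.2791) = 1.1876.
z = 7752.8 × 1.1876 = 9207.2 m.

z ≈ 9210 m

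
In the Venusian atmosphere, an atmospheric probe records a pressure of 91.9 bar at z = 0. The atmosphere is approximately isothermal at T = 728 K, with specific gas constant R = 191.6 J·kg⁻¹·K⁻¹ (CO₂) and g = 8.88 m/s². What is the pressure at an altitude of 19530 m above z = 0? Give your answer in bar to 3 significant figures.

P ≈ 26.5 bar

Scale height: H = RT/g = 191.6 × 728 / 8.88 = 15708 m.
Barometric formula: P = P₀ exp(−z/H).
z/H = 19530/15708 = 1.2433; exp(−1.2433) = 0.28843.
P = 91.9 × 0.28843 = 26.507 bar.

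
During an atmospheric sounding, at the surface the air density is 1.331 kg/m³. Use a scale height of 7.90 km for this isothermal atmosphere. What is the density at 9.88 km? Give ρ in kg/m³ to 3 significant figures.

ρ ≈ 0.381 kg/m³

In an isothermal atmosphere, density decays like pressure: ρ = ρ₀ exp(−z/H).
z/H = 9880.0/7900.0 = 1.2506; exp(−1.2506) = 0.28633.
ρ = 1.331 × 0.28633 = 0.38111 kg/m³.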